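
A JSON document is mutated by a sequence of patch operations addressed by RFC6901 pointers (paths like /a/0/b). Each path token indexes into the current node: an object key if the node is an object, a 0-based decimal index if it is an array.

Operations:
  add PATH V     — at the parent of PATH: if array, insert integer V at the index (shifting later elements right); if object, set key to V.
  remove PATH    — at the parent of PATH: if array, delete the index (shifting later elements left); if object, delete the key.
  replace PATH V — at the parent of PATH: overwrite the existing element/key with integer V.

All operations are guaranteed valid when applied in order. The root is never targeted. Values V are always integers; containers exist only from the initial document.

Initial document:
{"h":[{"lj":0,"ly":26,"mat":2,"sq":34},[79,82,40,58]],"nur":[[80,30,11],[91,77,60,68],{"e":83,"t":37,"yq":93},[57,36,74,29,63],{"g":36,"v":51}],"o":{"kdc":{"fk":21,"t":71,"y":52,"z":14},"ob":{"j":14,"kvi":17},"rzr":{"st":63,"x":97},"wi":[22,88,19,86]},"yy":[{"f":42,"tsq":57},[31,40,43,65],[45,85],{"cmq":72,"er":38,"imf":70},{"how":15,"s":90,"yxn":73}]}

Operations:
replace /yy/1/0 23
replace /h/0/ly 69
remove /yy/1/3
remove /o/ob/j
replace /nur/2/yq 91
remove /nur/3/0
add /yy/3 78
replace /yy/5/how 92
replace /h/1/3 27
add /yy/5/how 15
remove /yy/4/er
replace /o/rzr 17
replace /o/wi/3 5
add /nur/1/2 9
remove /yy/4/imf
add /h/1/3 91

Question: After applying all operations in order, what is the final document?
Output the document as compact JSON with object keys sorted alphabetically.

After op 1 (replace /yy/1/0 23): {"h":[{"lj":0,"ly":26,"mat":2,"sq":34},[79,82,40,58]],"nur":[[80,30,11],[91,77,60,68],{"e":83,"t":37,"yq":93},[57,36,74,29,63],{"g":36,"v":51}],"o":{"kdc":{"fk":21,"t":71,"y":52,"z":14},"ob":{"j":14,"kvi":17},"rzr":{"st":63,"x":97},"wi":[22,88,19,86]},"yy":[{"f":42,"tsq":57},[23,40,43,65],[45,85],{"cmq":72,"er":38,"imf":70},{"how":15,"s":90,"yxn":73}]}
After op 2 (replace /h/0/ly 69): {"h":[{"lj":0,"ly":69,"mat":2,"sq":34},[79,82,40,58]],"nur":[[80,30,11],[91,77,60,68],{"e":83,"t":37,"yq":93},[57,36,74,29,63],{"g":36,"v":51}],"o":{"kdc":{"fk":21,"t":71,"y":52,"z":14},"ob":{"j":14,"kvi":17},"rzr":{"st":63,"x":97},"wi":[22,88,19,86]},"yy":[{"f":42,"tsq":57},[23,40,43,65],[45,85],{"cmq":72,"er":38,"imf":70},{"how":15,"s":90,"yxn":73}]}
After op 3 (remove /yy/1/3): {"h":[{"lj":0,"ly":69,"mat":2,"sq":34},[79,82,40,58]],"nur":[[80,30,11],[91,77,60,68],{"e":83,"t":37,"yq":93},[57,36,74,29,63],{"g":36,"v":51}],"o":{"kdc":{"fk":21,"t":71,"y":52,"z":14},"ob":{"j":14,"kvi":17},"rzr":{"st":63,"x":97},"wi":[22,88,19,86]},"yy":[{"f":42,"tsq":57},[23,40,43],[45,85],{"cmq":72,"er":38,"imf":70},{"how":15,"s":90,"yxn":73}]}
After op 4 (remove /o/ob/j): {"h":[{"lj":0,"ly":69,"mat":2,"sq":34},[79,82,40,58]],"nur":[[80,30,11],[91,77,60,68],{"e":83,"t":37,"yq":93},[57,36,74,29,63],{"g":36,"v":51}],"o":{"kdc":{"fk":21,"t":71,"y":52,"z":14},"ob":{"kvi":17},"rzr":{"st":63,"x":97},"wi":[22,88,19,86]},"yy":[{"f":42,"tsq":57},[23,40,43],[45,85],{"cmq":72,"er":38,"imf":70},{"how":15,"s":90,"yxn":73}]}
After op 5 (replace /nur/2/yq 91): {"h":[{"lj":0,"ly":69,"mat":2,"sq":34},[79,82,40,58]],"nur":[[80,30,11],[91,77,60,68],{"e":83,"t":37,"yq":91},[57,36,74,29,63],{"g":36,"v":51}],"o":{"kdc":{"fk":21,"t":71,"y":52,"z":14},"ob":{"kvi":17},"rzr":{"st":63,"x":97},"wi":[22,88,19,86]},"yy":[{"f":42,"tsq":57},[23,40,43],[45,85],{"cmq":72,"er":38,"imf":70},{"how":15,"s":90,"yxn":73}]}
After op 6 (remove /nur/3/0): {"h":[{"lj":0,"ly":69,"mat":2,"sq":34},[79,82,40,58]],"nur":[[80,30,11],[91,77,60,68],{"e":83,"t":37,"yq":91},[36,74,29,63],{"g":36,"v":51}],"o":{"kdc":{"fk":21,"t":71,"y":52,"z":14},"ob":{"kvi":17},"rzr":{"st":63,"x":97},"wi":[22,88,19,86]},"yy":[{"f":42,"tsq":57},[23,40,43],[45,85],{"cmq":72,"er":38,"imf":70},{"how":15,"s":90,"yxn":73}]}
After op 7 (add /yy/3 78): {"h":[{"lj":0,"ly":69,"mat":2,"sq":34},[79,82,40,58]],"nur":[[80,30,11],[91,77,60,68],{"e":83,"t":37,"yq":91},[36,74,29,63],{"g":36,"v":51}],"o":{"kdc":{"fk":21,"t":71,"y":52,"z":14},"ob":{"kvi":17},"rzr":{"st":63,"x":97},"wi":[22,88,19,86]},"yy":[{"f":42,"tsq":57},[23,40,43],[45,85],78,{"cmq":72,"er":38,"imf":70},{"how":15,"s":90,"yxn":73}]}
After op 8 (replace /yy/5/how 92): {"h":[{"lj":0,"ly":69,"mat":2,"sq":34},[79,82,40,58]],"nur":[[80,30,11],[91,77,60,68],{"e":83,"t":37,"yq":91},[36,74,29,63],{"g":36,"v":51}],"o":{"kdc":{"fk":21,"t":71,"y":52,"z":14},"ob":{"kvi":17},"rzr":{"st":63,"x":97},"wi":[22,88,19,86]},"yy":[{"f":42,"tsq":57},[23,40,43],[45,85],78,{"cmq":72,"er":38,"imf":70},{"how":92,"s":90,"yxn":73}]}
After op 9 (replace /h/1/3 27): {"h":[{"lj":0,"ly":69,"mat":2,"sq":34},[79,82,40,27]],"nur":[[80,30,11],[91,77,60,68],{"e":83,"t":37,"yq":91},[36,74,29,63],{"g":36,"v":51}],"o":{"kdc":{"fk":21,"t":71,"y":52,"z":14},"ob":{"kvi":17},"rzr":{"st":63,"x":97},"wi":[22,88,19,86]},"yy":[{"f":42,"tsq":57},[23,40,43],[45,85],78,{"cmq":72,"er":38,"imf":70},{"how":92,"s":90,"yxn":73}]}
After op 10 (add /yy/5/how 15): {"h":[{"lj":0,"ly":69,"mat":2,"sq":34},[79,82,40,27]],"nur":[[80,30,11],[91,77,60,68],{"e":83,"t":37,"yq":91},[36,74,29,63],{"g":36,"v":51}],"o":{"kdc":{"fk":21,"t":71,"y":52,"z":14},"ob":{"kvi":17},"rzr":{"st":63,"x":97},"wi":[22,88,19,86]},"yy":[{"f":42,"tsq":57},[23,40,43],[45,85],78,{"cmq":72,"er":38,"imf":70},{"how":15,"s":90,"yxn":73}]}
After op 11 (remove /yy/4/er): {"h":[{"lj":0,"ly":69,"mat":2,"sq":34},[79,82,40,27]],"nur":[[80,30,11],[91,77,60,68],{"e":83,"t":37,"yq":91},[36,74,29,63],{"g":36,"v":51}],"o":{"kdc":{"fk":21,"t":71,"y":52,"z":14},"ob":{"kvi":17},"rzr":{"st":63,"x":97},"wi":[22,88,19,86]},"yy":[{"f":42,"tsq":57},[23,40,43],[45,85],78,{"cmq":72,"imf":70},{"how":15,"s":90,"yxn":73}]}
After op 12 (replace /o/rzr 17): {"h":[{"lj":0,"ly":69,"mat":2,"sq":34},[79,82,40,27]],"nur":[[80,30,11],[91,77,60,68],{"e":83,"t":37,"yq":91},[36,74,29,63],{"g":36,"v":51}],"o":{"kdc":{"fk":21,"t":71,"y":52,"z":14},"ob":{"kvi":17},"rzr":17,"wi":[22,88,19,86]},"yy":[{"f":42,"tsq":57},[23,40,43],[45,85],78,{"cmq":72,"imf":70},{"how":15,"s":90,"yxn":73}]}
After op 13 (replace /o/wi/3 5): {"h":[{"lj":0,"ly":69,"mat":2,"sq":34},[79,82,40,27]],"nur":[[80,30,11],[91,77,60,68],{"e":83,"t":37,"yq":91},[36,74,29,63],{"g":36,"v":51}],"o":{"kdc":{"fk":21,"t":71,"y":52,"z":14},"ob":{"kvi":17},"rzr":17,"wi":[22,88,19,5]},"yy":[{"f":42,"tsq":57},[23,40,43],[45,85],78,{"cmq":72,"imf":70},{"how":15,"s":90,"yxn":73}]}
After op 14 (add /nur/1/2 9): {"h":[{"lj":0,"ly":69,"mat":2,"sq":34},[79,82,40,27]],"nur":[[80,30,11],[91,77,9,60,68],{"e":83,"t":37,"yq":91},[36,74,29,63],{"g":36,"v":51}],"o":{"kdc":{"fk":21,"t":71,"y":52,"z":14},"ob":{"kvi":17},"rzr":17,"wi":[22,88,19,5]},"yy":[{"f":42,"tsq":57},[23,40,43],[45,85],78,{"cmq":72,"imf":70},{"how":15,"s":90,"yxn":73}]}
After op 15 (remove /yy/4/imf): {"h":[{"lj":0,"ly":69,"mat":2,"sq":34},[79,82,40,27]],"nur":[[80,30,11],[91,77,9,60,68],{"e":83,"t":37,"yq":91},[36,74,29,63],{"g":36,"v":51}],"o":{"kdc":{"fk":21,"t":71,"y":52,"z":14},"ob":{"kvi":17},"rzr":17,"wi":[22,88,19,5]},"yy":[{"f":42,"tsq":57},[23,40,43],[45,85],78,{"cmq":72},{"how":15,"s":90,"yxn":73}]}
After op 16 (add /h/1/3 91): {"h":[{"lj":0,"ly":69,"mat":2,"sq":34},[79,82,40,91,27]],"nur":[[80,30,11],[91,77,9,60,68],{"e":83,"t":37,"yq":91},[36,74,29,63],{"g":36,"v":51}],"o":{"kdc":{"fk":21,"t":71,"y":52,"z":14},"ob":{"kvi":17},"rzr":17,"wi":[22,88,19,5]},"yy":[{"f":42,"tsq":57},[23,40,43],[45,85],78,{"cmq":72},{"how":15,"s":90,"yxn":73}]}

Answer: {"h":[{"lj":0,"ly":69,"mat":2,"sq":34},[79,82,40,91,27]],"nur":[[80,30,11],[91,77,9,60,68],{"e":83,"t":37,"yq":91},[36,74,29,63],{"g":36,"v":51}],"o":{"kdc":{"fk":21,"t":71,"y":52,"z":14},"ob":{"kvi":17},"rzr":17,"wi":[22,88,19,5]},"yy":[{"f":42,"tsq":57},[23,40,43],[45,85],78,{"cmq":72},{"how":15,"s":90,"yxn":73}]}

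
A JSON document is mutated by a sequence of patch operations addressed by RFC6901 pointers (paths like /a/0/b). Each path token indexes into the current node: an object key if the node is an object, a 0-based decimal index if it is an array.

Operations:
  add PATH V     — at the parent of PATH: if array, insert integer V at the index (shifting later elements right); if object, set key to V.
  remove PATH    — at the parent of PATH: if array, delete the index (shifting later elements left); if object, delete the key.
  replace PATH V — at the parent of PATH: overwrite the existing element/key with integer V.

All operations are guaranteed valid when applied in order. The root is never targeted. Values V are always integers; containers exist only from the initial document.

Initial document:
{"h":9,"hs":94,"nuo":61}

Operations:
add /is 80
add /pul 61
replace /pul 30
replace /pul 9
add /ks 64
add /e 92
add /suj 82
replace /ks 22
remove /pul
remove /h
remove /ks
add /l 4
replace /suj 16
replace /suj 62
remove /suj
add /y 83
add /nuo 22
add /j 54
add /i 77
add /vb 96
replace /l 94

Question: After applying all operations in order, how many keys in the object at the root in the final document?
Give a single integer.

Answer: 9

Derivation:
After op 1 (add /is 80): {"h":9,"hs":94,"is":80,"nuo":61}
After op 2 (add /pul 61): {"h":9,"hs":94,"is":80,"nuo":61,"pul":61}
After op 3 (replace /pul 30): {"h":9,"hs":94,"is":80,"nuo":61,"pul":30}
After op 4 (replace /pul 9): {"h":9,"hs":94,"is":80,"nuo":61,"pul":9}
After op 5 (add /ks 64): {"h":9,"hs":94,"is":80,"ks":64,"nuo":61,"pul":9}
After op 6 (add /e 92): {"e":92,"h":9,"hs":94,"is":80,"ks":64,"nuo":61,"pul":9}
After op 7 (add /suj 82): {"e":92,"h":9,"hs":94,"is":80,"ks":64,"nuo":61,"pul":9,"suj":82}
After op 8 (replace /ks 22): {"e":92,"h":9,"hs":94,"is":80,"ks":22,"nuo":61,"pul":9,"suj":82}
After op 9 (remove /pul): {"e":92,"h":9,"hs":94,"is":80,"ks":22,"nuo":61,"suj":82}
After op 10 (remove /h): {"e":92,"hs":94,"is":80,"ks":22,"nuo":61,"suj":82}
After op 11 (remove /ks): {"e":92,"hs":94,"is":80,"nuo":61,"suj":82}
After op 12 (add /l 4): {"e":92,"hs":94,"is":80,"l":4,"nuo":61,"suj":82}
After op 13 (replace /suj 16): {"e":92,"hs":94,"is":80,"l":4,"nuo":61,"suj":16}
After op 14 (replace /suj 62): {"e":92,"hs":94,"is":80,"l":4,"nuo":61,"suj":62}
After op 15 (remove /suj): {"e":92,"hs":94,"is":80,"l":4,"nuo":61}
After op 16 (add /y 83): {"e":92,"hs":94,"is":80,"l":4,"nuo":61,"y":83}
After op 17 (add /nuo 22): {"e":92,"hs":94,"is":80,"l":4,"nuo":22,"y":83}
After op 18 (add /j 54): {"e":92,"hs":94,"is":80,"j":54,"l":4,"nuo":22,"y":83}
After op 19 (add /i 77): {"e":92,"hs":94,"i":77,"is":80,"j":54,"l":4,"nuo":22,"y":83}
After op 20 (add /vb 96): {"e":92,"hs":94,"i":77,"is":80,"j":54,"l":4,"nuo":22,"vb":96,"y":83}
After op 21 (replace /l 94): {"e":92,"hs":94,"i":77,"is":80,"j":54,"l":94,"nuo":22,"vb":96,"y":83}
Size at the root: 9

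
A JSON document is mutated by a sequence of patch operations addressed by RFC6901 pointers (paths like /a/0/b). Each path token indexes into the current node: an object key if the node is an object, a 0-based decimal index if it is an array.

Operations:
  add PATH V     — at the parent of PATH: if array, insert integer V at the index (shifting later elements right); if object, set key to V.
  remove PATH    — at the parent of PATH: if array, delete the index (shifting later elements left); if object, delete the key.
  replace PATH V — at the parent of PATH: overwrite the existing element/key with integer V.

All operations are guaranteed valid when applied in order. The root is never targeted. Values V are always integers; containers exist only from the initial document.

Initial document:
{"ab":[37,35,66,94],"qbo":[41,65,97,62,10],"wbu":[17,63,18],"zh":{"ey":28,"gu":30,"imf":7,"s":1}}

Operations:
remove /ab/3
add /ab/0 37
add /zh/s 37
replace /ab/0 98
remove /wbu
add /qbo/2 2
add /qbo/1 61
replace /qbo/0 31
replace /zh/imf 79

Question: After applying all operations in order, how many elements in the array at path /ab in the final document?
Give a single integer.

Answer: 4

Derivation:
After op 1 (remove /ab/3): {"ab":[37,35,66],"qbo":[41,65,97,62,10],"wbu":[17,63,18],"zh":{"ey":28,"gu":30,"imf":7,"s":1}}
After op 2 (add /ab/0 37): {"ab":[37,37,35,66],"qbo":[41,65,97,62,10],"wbu":[17,63,18],"zh":{"ey":28,"gu":30,"imf":7,"s":1}}
After op 3 (add /zh/s 37): {"ab":[37,37,35,66],"qbo":[41,65,97,62,10],"wbu":[17,63,18],"zh":{"ey":28,"gu":30,"imf":7,"s":37}}
After op 4 (replace /ab/0 98): {"ab":[98,37,35,66],"qbo":[41,65,97,62,10],"wbu":[17,63,18],"zh":{"ey":28,"gu":30,"imf":7,"s":37}}
After op 5 (remove /wbu): {"ab":[98,37,35,66],"qbo":[41,65,97,62,10],"zh":{"ey":28,"gu":30,"imf":7,"s":37}}
After op 6 (add /qbo/2 2): {"ab":[98,37,35,66],"qbo":[41,65,2,97,62,10],"zh":{"ey":28,"gu":30,"imf":7,"s":37}}
After op 7 (add /qbo/1 61): {"ab":[98,37,35,66],"qbo":[41,61,65,2,97,62,10],"zh":{"ey":28,"gu":30,"imf":7,"s":37}}
After op 8 (replace /qbo/0 31): {"ab":[98,37,35,66],"qbo":[31,61,65,2,97,62,10],"zh":{"ey":28,"gu":30,"imf":7,"s":37}}
After op 9 (replace /zh/imf 79): {"ab":[98,37,35,66],"qbo":[31,61,65,2,97,62,10],"zh":{"ey":28,"gu":30,"imf":79,"s":37}}
Size at path /ab: 4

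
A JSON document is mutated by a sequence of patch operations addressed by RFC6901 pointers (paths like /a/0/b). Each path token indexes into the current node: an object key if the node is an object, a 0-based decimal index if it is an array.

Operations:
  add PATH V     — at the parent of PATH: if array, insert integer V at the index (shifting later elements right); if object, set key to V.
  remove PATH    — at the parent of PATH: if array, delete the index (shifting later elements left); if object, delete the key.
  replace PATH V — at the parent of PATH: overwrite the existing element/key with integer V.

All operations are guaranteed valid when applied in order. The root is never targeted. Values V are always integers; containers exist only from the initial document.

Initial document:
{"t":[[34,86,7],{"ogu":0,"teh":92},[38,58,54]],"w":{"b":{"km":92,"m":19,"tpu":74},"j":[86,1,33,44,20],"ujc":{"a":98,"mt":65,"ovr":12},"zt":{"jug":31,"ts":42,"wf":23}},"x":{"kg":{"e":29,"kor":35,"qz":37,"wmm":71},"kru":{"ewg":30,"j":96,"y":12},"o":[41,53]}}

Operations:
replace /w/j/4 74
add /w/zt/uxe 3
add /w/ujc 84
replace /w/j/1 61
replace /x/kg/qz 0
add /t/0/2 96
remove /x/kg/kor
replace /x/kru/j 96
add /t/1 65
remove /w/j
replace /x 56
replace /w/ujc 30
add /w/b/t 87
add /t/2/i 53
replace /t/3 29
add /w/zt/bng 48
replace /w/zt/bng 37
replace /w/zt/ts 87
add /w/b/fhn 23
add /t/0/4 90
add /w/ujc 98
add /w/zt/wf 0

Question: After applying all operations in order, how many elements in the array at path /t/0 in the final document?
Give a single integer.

Answer: 5

Derivation:
After op 1 (replace /w/j/4 74): {"t":[[34,86,7],{"ogu":0,"teh":92},[38,58,54]],"w":{"b":{"km":92,"m":19,"tpu":74},"j":[86,1,33,44,74],"ujc":{"a":98,"mt":65,"ovr":12},"zt":{"jug":31,"ts":42,"wf":23}},"x":{"kg":{"e":29,"kor":35,"qz":37,"wmm":71},"kru":{"ewg":30,"j":96,"y":12},"o":[41,53]}}
After op 2 (add /w/zt/uxe 3): {"t":[[34,86,7],{"ogu":0,"teh":92},[38,58,54]],"w":{"b":{"km":92,"m":19,"tpu":74},"j":[86,1,33,44,74],"ujc":{"a":98,"mt":65,"ovr":12},"zt":{"jug":31,"ts":42,"uxe":3,"wf":23}},"x":{"kg":{"e":29,"kor":35,"qz":37,"wmm":71},"kru":{"ewg":30,"j":96,"y":12},"o":[41,53]}}
After op 3 (add /w/ujc 84): {"t":[[34,86,7],{"ogu":0,"teh":92},[38,58,54]],"w":{"b":{"km":92,"m":19,"tpu":74},"j":[86,1,33,44,74],"ujc":84,"zt":{"jug":31,"ts":42,"uxe":3,"wf":23}},"x":{"kg":{"e":29,"kor":35,"qz":37,"wmm":71},"kru":{"ewg":30,"j":96,"y":12},"o":[41,53]}}
After op 4 (replace /w/j/1 61): {"t":[[34,86,7],{"ogu":0,"teh":92},[38,58,54]],"w":{"b":{"km":92,"m":19,"tpu":74},"j":[86,61,33,44,74],"ujc":84,"zt":{"jug":31,"ts":42,"uxe":3,"wf":23}},"x":{"kg":{"e":29,"kor":35,"qz":37,"wmm":71},"kru":{"ewg":30,"j":96,"y":12},"o":[41,53]}}
After op 5 (replace /x/kg/qz 0): {"t":[[34,86,7],{"ogu":0,"teh":92},[38,58,54]],"w":{"b":{"km":92,"m":19,"tpu":74},"j":[86,61,33,44,74],"ujc":84,"zt":{"jug":31,"ts":42,"uxe":3,"wf":23}},"x":{"kg":{"e":29,"kor":35,"qz":0,"wmm":71},"kru":{"ewg":30,"j":96,"y":12},"o":[41,53]}}
After op 6 (add /t/0/2 96): {"t":[[34,86,96,7],{"ogu":0,"teh":92},[38,58,54]],"w":{"b":{"km":92,"m":19,"tpu":74},"j":[86,61,33,44,74],"ujc":84,"zt":{"jug":31,"ts":42,"uxe":3,"wf":23}},"x":{"kg":{"e":29,"kor":35,"qz":0,"wmm":71},"kru":{"ewg":30,"j":96,"y":12},"o":[41,53]}}
After op 7 (remove /x/kg/kor): {"t":[[34,86,96,7],{"ogu":0,"teh":92},[38,58,54]],"w":{"b":{"km":92,"m":19,"tpu":74},"j":[86,61,33,44,74],"ujc":84,"zt":{"jug":31,"ts":42,"uxe":3,"wf":23}},"x":{"kg":{"e":29,"qz":0,"wmm":71},"kru":{"ewg":30,"j":96,"y":12},"o":[41,53]}}
After op 8 (replace /x/kru/j 96): {"t":[[34,86,96,7],{"ogu":0,"teh":92},[38,58,54]],"w":{"b":{"km":92,"m":19,"tpu":74},"j":[86,61,33,44,74],"ujc":84,"zt":{"jug":31,"ts":42,"uxe":3,"wf":23}},"x":{"kg":{"e":29,"qz":0,"wmm":71},"kru":{"ewg":30,"j":96,"y":12},"o":[41,53]}}
After op 9 (add /t/1 65): {"t":[[34,86,96,7],65,{"ogu":0,"teh":92},[38,58,54]],"w":{"b":{"km":92,"m":19,"tpu":74},"j":[86,61,33,44,74],"ujc":84,"zt":{"jug":31,"ts":42,"uxe":3,"wf":23}},"x":{"kg":{"e":29,"qz":0,"wmm":71},"kru":{"ewg":30,"j":96,"y":12},"o":[41,53]}}
After op 10 (remove /w/j): {"t":[[34,86,96,7],65,{"ogu":0,"teh":92},[38,58,54]],"w":{"b":{"km":92,"m":19,"tpu":74},"ujc":84,"zt":{"jug":31,"ts":42,"uxe":3,"wf":23}},"x":{"kg":{"e":29,"qz":0,"wmm":71},"kru":{"ewg":30,"j":96,"y":12},"o":[41,53]}}
After op 11 (replace /x 56): {"t":[[34,86,96,7],65,{"ogu":0,"teh":92},[38,58,54]],"w":{"b":{"km":92,"m":19,"tpu":74},"ujc":84,"zt":{"jug":31,"ts":42,"uxe":3,"wf":23}},"x":56}
After op 12 (replace /w/ujc 30): {"t":[[34,86,96,7],65,{"ogu":0,"teh":92},[38,58,54]],"w":{"b":{"km":92,"m":19,"tpu":74},"ujc":30,"zt":{"jug":31,"ts":42,"uxe":3,"wf":23}},"x":56}
After op 13 (add /w/b/t 87): {"t":[[34,86,96,7],65,{"ogu":0,"teh":92},[38,58,54]],"w":{"b":{"km":92,"m":19,"t":87,"tpu":74},"ujc":30,"zt":{"jug":31,"ts":42,"uxe":3,"wf":23}},"x":56}
After op 14 (add /t/2/i 53): {"t":[[34,86,96,7],65,{"i":53,"ogu":0,"teh":92},[38,58,54]],"w":{"b":{"km":92,"m":19,"t":87,"tpu":74},"ujc":30,"zt":{"jug":31,"ts":42,"uxe":3,"wf":23}},"x":56}
After op 15 (replace /t/3 29): {"t":[[34,86,96,7],65,{"i":53,"ogu":0,"teh":92},29],"w":{"b":{"km":92,"m":19,"t":87,"tpu":74},"ujc":30,"zt":{"jug":31,"ts":42,"uxe":3,"wf":23}},"x":56}
After op 16 (add /w/zt/bng 48): {"t":[[34,86,96,7],65,{"i":53,"ogu":0,"teh":92},29],"w":{"b":{"km":92,"m":19,"t":87,"tpu":74},"ujc":30,"zt":{"bng":48,"jug":31,"ts":42,"uxe":3,"wf":23}},"x":56}
After op 17 (replace /w/zt/bng 37): {"t":[[34,86,96,7],65,{"i":53,"ogu":0,"teh":92},29],"w":{"b":{"km":92,"m":19,"t":87,"tpu":74},"ujc":30,"zt":{"bng":37,"jug":31,"ts":42,"uxe":3,"wf":23}},"x":56}
After op 18 (replace /w/zt/ts 87): {"t":[[34,86,96,7],65,{"i":53,"ogu":0,"teh":92},29],"w":{"b":{"km":92,"m":19,"t":87,"tpu":74},"ujc":30,"zt":{"bng":37,"jug":31,"ts":87,"uxe":3,"wf":23}},"x":56}
After op 19 (add /w/b/fhn 23): {"t":[[34,86,96,7],65,{"i":53,"ogu":0,"teh":92},29],"w":{"b":{"fhn":23,"km":92,"m":19,"t":87,"tpu":74},"ujc":30,"zt":{"bng":37,"jug":31,"ts":87,"uxe":3,"wf":23}},"x":56}
After op 20 (add /t/0/4 90): {"t":[[34,86,96,7,90],65,{"i":53,"ogu":0,"teh":92},29],"w":{"b":{"fhn":23,"km":92,"m":19,"t":87,"tpu":74},"ujc":30,"zt":{"bng":37,"jug":31,"ts":87,"uxe":3,"wf":23}},"x":56}
After op 21 (add /w/ujc 98): {"t":[[34,86,96,7,90],65,{"i":53,"ogu":0,"teh":92},29],"w":{"b":{"fhn":23,"km":92,"m":19,"t":87,"tpu":74},"ujc":98,"zt":{"bng":37,"jug":31,"ts":87,"uxe":3,"wf":23}},"x":56}
After op 22 (add /w/zt/wf 0): {"t":[[34,86,96,7,90],65,{"i":53,"ogu":0,"teh":92},29],"w":{"b":{"fhn":23,"km":92,"m":19,"t":87,"tpu":74},"ujc":98,"zt":{"bng":37,"jug":31,"ts":87,"uxe":3,"wf":0}},"x":56}
Size at path /t/0: 5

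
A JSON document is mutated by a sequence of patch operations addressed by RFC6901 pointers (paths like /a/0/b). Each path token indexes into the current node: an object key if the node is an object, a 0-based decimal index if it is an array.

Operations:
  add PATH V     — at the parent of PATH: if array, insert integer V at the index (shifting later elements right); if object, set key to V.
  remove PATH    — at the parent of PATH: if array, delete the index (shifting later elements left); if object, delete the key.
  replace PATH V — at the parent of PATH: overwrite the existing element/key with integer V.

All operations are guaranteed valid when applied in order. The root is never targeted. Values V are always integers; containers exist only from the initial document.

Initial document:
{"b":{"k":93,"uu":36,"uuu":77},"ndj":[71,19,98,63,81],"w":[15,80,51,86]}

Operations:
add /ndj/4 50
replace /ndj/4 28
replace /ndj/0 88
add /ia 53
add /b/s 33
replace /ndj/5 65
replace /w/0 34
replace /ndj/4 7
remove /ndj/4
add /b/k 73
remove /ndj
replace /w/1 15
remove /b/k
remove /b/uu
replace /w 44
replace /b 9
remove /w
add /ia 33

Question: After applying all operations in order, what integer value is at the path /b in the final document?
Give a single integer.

After op 1 (add /ndj/4 50): {"b":{"k":93,"uu":36,"uuu":77},"ndj":[71,19,98,63,50,81],"w":[15,80,51,86]}
After op 2 (replace /ndj/4 28): {"b":{"k":93,"uu":36,"uuu":77},"ndj":[71,19,98,63,28,81],"w":[15,80,51,86]}
After op 3 (replace /ndj/0 88): {"b":{"k":93,"uu":36,"uuu":77},"ndj":[88,19,98,63,28,81],"w":[15,80,51,86]}
After op 4 (add /ia 53): {"b":{"k":93,"uu":36,"uuu":77},"ia":53,"ndj":[88,19,98,63,28,81],"w":[15,80,51,86]}
After op 5 (add /b/s 33): {"b":{"k":93,"s":33,"uu":36,"uuu":77},"ia":53,"ndj":[88,19,98,63,28,81],"w":[15,80,51,86]}
After op 6 (replace /ndj/5 65): {"b":{"k":93,"s":33,"uu":36,"uuu":77},"ia":53,"ndj":[88,19,98,63,28,65],"w":[15,80,51,86]}
After op 7 (replace /w/0 34): {"b":{"k":93,"s":33,"uu":36,"uuu":77},"ia":53,"ndj":[88,19,98,63,28,65],"w":[34,80,51,86]}
After op 8 (replace /ndj/4 7): {"b":{"k":93,"s":33,"uu":36,"uuu":77},"ia":53,"ndj":[88,19,98,63,7,65],"w":[34,80,51,86]}
After op 9 (remove /ndj/4): {"b":{"k":93,"s":33,"uu":36,"uuu":77},"ia":53,"ndj":[88,19,98,63,65],"w":[34,80,51,86]}
After op 10 (add /b/k 73): {"b":{"k":73,"s":33,"uu":36,"uuu":77},"ia":53,"ndj":[88,19,98,63,65],"w":[34,80,51,86]}
After op 11 (remove /ndj): {"b":{"k":73,"s":33,"uu":36,"uuu":77},"ia":53,"w":[34,80,51,86]}
After op 12 (replace /w/1 15): {"b":{"k":73,"s":33,"uu":36,"uuu":77},"ia":53,"w":[34,15,51,86]}
After op 13 (remove /b/k): {"b":{"s":33,"uu":36,"uuu":77},"ia":53,"w":[34,15,51,86]}
After op 14 (remove /b/uu): {"b":{"s":33,"uuu":77},"ia":53,"w":[34,15,51,86]}
After op 15 (replace /w 44): {"b":{"s":33,"uuu":77},"ia":53,"w":44}
After op 16 (replace /b 9): {"b":9,"ia":53,"w":44}
After op 17 (remove /w): {"b":9,"ia":53}
After op 18 (add /ia 33): {"b":9,"ia":33}
Value at /b: 9

Answer: 9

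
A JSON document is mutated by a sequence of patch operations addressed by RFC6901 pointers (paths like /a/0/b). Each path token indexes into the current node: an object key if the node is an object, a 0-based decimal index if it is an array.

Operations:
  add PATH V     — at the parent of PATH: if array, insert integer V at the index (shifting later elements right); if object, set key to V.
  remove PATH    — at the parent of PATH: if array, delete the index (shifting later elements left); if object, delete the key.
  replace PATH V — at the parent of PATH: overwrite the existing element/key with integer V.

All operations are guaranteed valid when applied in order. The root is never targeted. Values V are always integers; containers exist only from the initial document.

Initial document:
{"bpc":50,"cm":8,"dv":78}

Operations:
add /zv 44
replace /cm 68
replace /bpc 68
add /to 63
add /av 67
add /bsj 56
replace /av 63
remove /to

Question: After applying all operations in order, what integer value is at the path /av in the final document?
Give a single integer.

Answer: 63

Derivation:
After op 1 (add /zv 44): {"bpc":50,"cm":8,"dv":78,"zv":44}
After op 2 (replace /cm 68): {"bpc":50,"cm":68,"dv":78,"zv":44}
After op 3 (replace /bpc 68): {"bpc":68,"cm":68,"dv":78,"zv":44}
After op 4 (add /to 63): {"bpc":68,"cm":68,"dv":78,"to":63,"zv":44}
After op 5 (add /av 67): {"av":67,"bpc":68,"cm":68,"dv":78,"to":63,"zv":44}
After op 6 (add /bsj 56): {"av":67,"bpc":68,"bsj":56,"cm":68,"dv":78,"to":63,"zv":44}
After op 7 (replace /av 63): {"av":63,"bpc":68,"bsj":56,"cm":68,"dv":78,"to":63,"zv":44}
After op 8 (remove /to): {"av":63,"bpc":68,"bsj":56,"cm":68,"dv":78,"zv":44}
Value at /av: 63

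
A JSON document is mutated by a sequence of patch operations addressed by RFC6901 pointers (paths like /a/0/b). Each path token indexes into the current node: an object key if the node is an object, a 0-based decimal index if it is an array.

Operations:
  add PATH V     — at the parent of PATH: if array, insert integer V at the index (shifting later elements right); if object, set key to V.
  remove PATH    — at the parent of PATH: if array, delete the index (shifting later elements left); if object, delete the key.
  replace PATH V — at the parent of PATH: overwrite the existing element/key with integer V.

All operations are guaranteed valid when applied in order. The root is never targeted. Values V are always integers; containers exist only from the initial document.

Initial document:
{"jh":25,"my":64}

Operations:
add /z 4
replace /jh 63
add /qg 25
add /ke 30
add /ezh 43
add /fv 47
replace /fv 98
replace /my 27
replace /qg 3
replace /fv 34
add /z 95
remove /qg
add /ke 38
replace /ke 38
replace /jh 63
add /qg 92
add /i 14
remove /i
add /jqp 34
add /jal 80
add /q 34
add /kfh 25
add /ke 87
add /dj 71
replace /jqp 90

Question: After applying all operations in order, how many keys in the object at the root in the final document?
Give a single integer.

Answer: 12

Derivation:
After op 1 (add /z 4): {"jh":25,"my":64,"z":4}
After op 2 (replace /jh 63): {"jh":63,"my":64,"z":4}
After op 3 (add /qg 25): {"jh":63,"my":64,"qg":25,"z":4}
After op 4 (add /ke 30): {"jh":63,"ke":30,"my":64,"qg":25,"z":4}
After op 5 (add /ezh 43): {"ezh":43,"jh":63,"ke":30,"my":64,"qg":25,"z":4}
After op 6 (add /fv 47): {"ezh":43,"fv":47,"jh":63,"ke":30,"my":64,"qg":25,"z":4}
After op 7 (replace /fv 98): {"ezh":43,"fv":98,"jh":63,"ke":30,"my":64,"qg":25,"z":4}
After op 8 (replace /my 27): {"ezh":43,"fv":98,"jh":63,"ke":30,"my":27,"qg":25,"z":4}
After op 9 (replace /qg 3): {"ezh":43,"fv":98,"jh":63,"ke":30,"my":27,"qg":3,"z":4}
After op 10 (replace /fv 34): {"ezh":43,"fv":34,"jh":63,"ke":30,"my":27,"qg":3,"z":4}
After op 11 (add /z 95): {"ezh":43,"fv":34,"jh":63,"ke":30,"my":27,"qg":3,"z":95}
After op 12 (remove /qg): {"ezh":43,"fv":34,"jh":63,"ke":30,"my":27,"z":95}
After op 13 (add /ke 38): {"ezh":43,"fv":34,"jh":63,"ke":38,"my":27,"z":95}
After op 14 (replace /ke 38): {"ezh":43,"fv":34,"jh":63,"ke":38,"my":27,"z":95}
After op 15 (replace /jh 63): {"ezh":43,"fv":34,"jh":63,"ke":38,"my":27,"z":95}
After op 16 (add /qg 92): {"ezh":43,"fv":34,"jh":63,"ke":38,"my":27,"qg":92,"z":95}
After op 17 (add /i 14): {"ezh":43,"fv":34,"i":14,"jh":63,"ke":38,"my":27,"qg":92,"z":95}
After op 18 (remove /i): {"ezh":43,"fv":34,"jh":63,"ke":38,"my":27,"qg":92,"z":95}
After op 19 (add /jqp 34): {"ezh":43,"fv":34,"jh":63,"jqp":34,"ke":38,"my":27,"qg":92,"z":95}
After op 20 (add /jal 80): {"ezh":43,"fv":34,"jal":80,"jh":63,"jqp":34,"ke":38,"my":27,"qg":92,"z":95}
After op 21 (add /q 34): {"ezh":43,"fv":34,"jal":80,"jh":63,"jqp":34,"ke":38,"my":27,"q":34,"qg":92,"z":95}
After op 22 (add /kfh 25): {"ezh":43,"fv":34,"jal":80,"jh":63,"jqp":34,"ke":38,"kfh":25,"my":27,"q":34,"qg":92,"z":95}
After op 23 (add /ke 87): {"ezh":43,"fv":34,"jal":80,"jh":63,"jqp":34,"ke":87,"kfh":25,"my":27,"q":34,"qg":92,"z":95}
After op 24 (add /dj 71): {"dj":71,"ezh":43,"fv":34,"jal":80,"jh":63,"jqp":34,"ke":87,"kfh":25,"my":27,"q":34,"qg":92,"z":95}
After op 25 (replace /jqp 90): {"dj":71,"ezh":43,"fv":34,"jal":80,"jh":63,"jqp":90,"ke":87,"kfh":25,"my":27,"q":34,"qg":92,"z":95}
Size at the root: 12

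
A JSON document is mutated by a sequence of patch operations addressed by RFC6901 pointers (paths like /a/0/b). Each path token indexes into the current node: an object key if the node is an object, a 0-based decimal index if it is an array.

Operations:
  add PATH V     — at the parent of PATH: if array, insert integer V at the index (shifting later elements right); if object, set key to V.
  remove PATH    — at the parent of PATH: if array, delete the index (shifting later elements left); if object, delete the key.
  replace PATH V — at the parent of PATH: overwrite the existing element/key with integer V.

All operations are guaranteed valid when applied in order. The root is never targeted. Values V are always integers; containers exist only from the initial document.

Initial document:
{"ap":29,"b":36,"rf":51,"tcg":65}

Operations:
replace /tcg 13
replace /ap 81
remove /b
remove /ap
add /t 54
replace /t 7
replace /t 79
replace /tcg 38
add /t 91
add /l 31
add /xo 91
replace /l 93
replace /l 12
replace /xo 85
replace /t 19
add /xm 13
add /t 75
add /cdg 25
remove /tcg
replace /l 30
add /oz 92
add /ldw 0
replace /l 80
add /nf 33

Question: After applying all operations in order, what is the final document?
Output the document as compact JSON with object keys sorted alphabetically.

After op 1 (replace /tcg 13): {"ap":29,"b":36,"rf":51,"tcg":13}
After op 2 (replace /ap 81): {"ap":81,"b":36,"rf":51,"tcg":13}
After op 3 (remove /b): {"ap":81,"rf":51,"tcg":13}
After op 4 (remove /ap): {"rf":51,"tcg":13}
After op 5 (add /t 54): {"rf":51,"t":54,"tcg":13}
After op 6 (replace /t 7): {"rf":51,"t":7,"tcg":13}
After op 7 (replace /t 79): {"rf":51,"t":79,"tcg":13}
After op 8 (replace /tcg 38): {"rf":51,"t":79,"tcg":38}
After op 9 (add /t 91): {"rf":51,"t":91,"tcg":38}
After op 10 (add /l 31): {"l":31,"rf":51,"t":91,"tcg":38}
After op 11 (add /xo 91): {"l":31,"rf":51,"t":91,"tcg":38,"xo":91}
After op 12 (replace /l 93): {"l":93,"rf":51,"t":91,"tcg":38,"xo":91}
After op 13 (replace /l 12): {"l":12,"rf":51,"t":91,"tcg":38,"xo":91}
After op 14 (replace /xo 85): {"l":12,"rf":51,"t":91,"tcg":38,"xo":85}
After op 15 (replace /t 19): {"l":12,"rf":51,"t":19,"tcg":38,"xo":85}
After op 16 (add /xm 13): {"l":12,"rf":51,"t":19,"tcg":38,"xm":13,"xo":85}
After op 17 (add /t 75): {"l":12,"rf":51,"t":75,"tcg":38,"xm":13,"xo":85}
After op 18 (add /cdg 25): {"cdg":25,"l":12,"rf":51,"t":75,"tcg":38,"xm":13,"xo":85}
After op 19 (remove /tcg): {"cdg":25,"l":12,"rf":51,"t":75,"xm":13,"xo":85}
After op 20 (replace /l 30): {"cdg":25,"l":30,"rf":51,"t":75,"xm":13,"xo":85}
After op 21 (add /oz 92): {"cdg":25,"l":30,"oz":92,"rf":51,"t":75,"xm":13,"xo":85}
After op 22 (add /ldw 0): {"cdg":25,"l":30,"ldw":0,"oz":92,"rf":51,"t":75,"xm":13,"xo":85}
After op 23 (replace /l 80): {"cdg":25,"l":80,"ldw":0,"oz":92,"rf":51,"t":75,"xm":13,"xo":85}
After op 24 (add /nf 33): {"cdg":25,"l":80,"ldw":0,"nf":33,"oz":92,"rf":51,"t":75,"xm":13,"xo":85}

Answer: {"cdg":25,"l":80,"ldw":0,"nf":33,"oz":92,"rf":51,"t":75,"xm":13,"xo":85}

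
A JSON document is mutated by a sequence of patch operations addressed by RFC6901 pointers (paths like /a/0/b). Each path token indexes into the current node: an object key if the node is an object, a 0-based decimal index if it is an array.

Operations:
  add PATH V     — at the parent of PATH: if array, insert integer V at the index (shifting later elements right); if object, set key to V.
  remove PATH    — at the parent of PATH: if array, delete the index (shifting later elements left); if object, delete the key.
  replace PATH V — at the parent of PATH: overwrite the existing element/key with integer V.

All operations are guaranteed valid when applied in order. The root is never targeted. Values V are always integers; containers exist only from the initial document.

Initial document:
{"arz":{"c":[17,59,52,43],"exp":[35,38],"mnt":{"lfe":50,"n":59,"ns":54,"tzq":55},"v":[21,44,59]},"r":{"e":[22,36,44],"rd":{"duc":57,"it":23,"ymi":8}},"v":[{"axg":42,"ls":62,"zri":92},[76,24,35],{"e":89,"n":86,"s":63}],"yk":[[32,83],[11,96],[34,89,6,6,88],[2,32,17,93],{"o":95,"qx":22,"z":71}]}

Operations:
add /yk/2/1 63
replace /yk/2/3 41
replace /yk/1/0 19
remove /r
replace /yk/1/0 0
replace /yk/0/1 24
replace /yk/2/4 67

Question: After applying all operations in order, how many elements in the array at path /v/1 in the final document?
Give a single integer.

Answer: 3

Derivation:
After op 1 (add /yk/2/1 63): {"arz":{"c":[17,59,52,43],"exp":[35,38],"mnt":{"lfe":50,"n":59,"ns":54,"tzq":55},"v":[21,44,59]},"r":{"e":[22,36,44],"rd":{"duc":57,"it":23,"ymi":8}},"v":[{"axg":42,"ls":62,"zri":92},[76,24,35],{"e":89,"n":86,"s":63}],"yk":[[32,83],[11,96],[34,63,89,6,6,88],[2,32,17,93],{"o":95,"qx":22,"z":71}]}
After op 2 (replace /yk/2/3 41): {"arz":{"c":[17,59,52,43],"exp":[35,38],"mnt":{"lfe":50,"n":59,"ns":54,"tzq":55},"v":[21,44,59]},"r":{"e":[22,36,44],"rd":{"duc":57,"it":23,"ymi":8}},"v":[{"axg":42,"ls":62,"zri":92},[76,24,35],{"e":89,"n":86,"s":63}],"yk":[[32,83],[11,96],[34,63,89,41,6,88],[2,32,17,93],{"o":95,"qx":22,"z":71}]}
After op 3 (replace /yk/1/0 19): {"arz":{"c":[17,59,52,43],"exp":[35,38],"mnt":{"lfe":50,"n":59,"ns":54,"tzq":55},"v":[21,44,59]},"r":{"e":[22,36,44],"rd":{"duc":57,"it":23,"ymi":8}},"v":[{"axg":42,"ls":62,"zri":92},[76,24,35],{"e":89,"n":86,"s":63}],"yk":[[32,83],[19,96],[34,63,89,41,6,88],[2,32,17,93],{"o":95,"qx":22,"z":71}]}
After op 4 (remove /r): {"arz":{"c":[17,59,52,43],"exp":[35,38],"mnt":{"lfe":50,"n":59,"ns":54,"tzq":55},"v":[21,44,59]},"v":[{"axg":42,"ls":62,"zri":92},[76,24,35],{"e":89,"n":86,"s":63}],"yk":[[32,83],[19,96],[34,63,89,41,6,88],[2,32,17,93],{"o":95,"qx":22,"z":71}]}
After op 5 (replace /yk/1/0 0): {"arz":{"c":[17,59,52,43],"exp":[35,38],"mnt":{"lfe":50,"n":59,"ns":54,"tzq":55},"v":[21,44,59]},"v":[{"axg":42,"ls":62,"zri":92},[76,24,35],{"e":89,"n":86,"s":63}],"yk":[[32,83],[0,96],[34,63,89,41,6,88],[2,32,17,93],{"o":95,"qx":22,"z":71}]}
After op 6 (replace /yk/0/1 24): {"arz":{"c":[17,59,52,43],"exp":[35,38],"mnt":{"lfe":50,"n":59,"ns":54,"tzq":55},"v":[21,44,59]},"v":[{"axg":42,"ls":62,"zri":92},[76,24,35],{"e":89,"n":86,"s":63}],"yk":[[32,24],[0,96],[34,63,89,41,6,88],[2,32,17,93],{"o":95,"qx":22,"z":71}]}
After op 7 (replace /yk/2/4 67): {"arz":{"c":[17,59,52,43],"exp":[35,38],"mnt":{"lfe":50,"n":59,"ns":54,"tzq":55},"v":[21,44,59]},"v":[{"axg":42,"ls":62,"zri":92},[76,24,35],{"e":89,"n":86,"s":63}],"yk":[[32,24],[0,96],[34,63,89,41,67,88],[2,32,17,93],{"o":95,"qx":22,"z":71}]}
Size at path /v/1: 3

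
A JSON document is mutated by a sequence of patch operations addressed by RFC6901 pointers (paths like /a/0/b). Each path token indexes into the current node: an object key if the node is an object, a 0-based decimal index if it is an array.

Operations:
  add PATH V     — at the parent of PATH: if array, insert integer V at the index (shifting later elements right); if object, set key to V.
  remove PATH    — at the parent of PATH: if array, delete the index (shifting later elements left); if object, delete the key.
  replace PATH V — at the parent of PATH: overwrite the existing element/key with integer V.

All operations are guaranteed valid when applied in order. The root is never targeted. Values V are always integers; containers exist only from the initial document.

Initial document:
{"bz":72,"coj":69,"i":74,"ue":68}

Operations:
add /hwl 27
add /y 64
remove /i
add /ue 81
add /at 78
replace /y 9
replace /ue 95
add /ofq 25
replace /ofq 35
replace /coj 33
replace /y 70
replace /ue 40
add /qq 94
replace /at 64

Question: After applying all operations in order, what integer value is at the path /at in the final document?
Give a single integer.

After op 1 (add /hwl 27): {"bz":72,"coj":69,"hwl":27,"i":74,"ue":68}
After op 2 (add /y 64): {"bz":72,"coj":69,"hwl":27,"i":74,"ue":68,"y":64}
After op 3 (remove /i): {"bz":72,"coj":69,"hwl":27,"ue":68,"y":64}
After op 4 (add /ue 81): {"bz":72,"coj":69,"hwl":27,"ue":81,"y":64}
After op 5 (add /at 78): {"at":78,"bz":72,"coj":69,"hwl":27,"ue":81,"y":64}
After op 6 (replace /y 9): {"at":78,"bz":72,"coj":69,"hwl":27,"ue":81,"y":9}
After op 7 (replace /ue 95): {"at":78,"bz":72,"coj":69,"hwl":27,"ue":95,"y":9}
After op 8 (add /ofq 25): {"at":78,"bz":72,"coj":69,"hwl":27,"ofq":25,"ue":95,"y":9}
After op 9 (replace /ofq 35): {"at":78,"bz":72,"coj":69,"hwl":27,"ofq":35,"ue":95,"y":9}
After op 10 (replace /coj 33): {"at":78,"bz":72,"coj":33,"hwl":27,"ofq":35,"ue":95,"y":9}
After op 11 (replace /y 70): {"at":78,"bz":72,"coj":33,"hwl":27,"ofq":35,"ue":95,"y":70}
After op 12 (replace /ue 40): {"at":78,"bz":72,"coj":33,"hwl":27,"ofq":35,"ue":40,"y":70}
After op 13 (add /qq 94): {"at":78,"bz":72,"coj":33,"hwl":27,"ofq":35,"qq":94,"ue":40,"y":70}
After op 14 (replace /at 64): {"at":64,"bz":72,"coj":33,"hwl":27,"ofq":35,"qq":94,"ue":40,"y":70}
Value at /at: 64

Answer: 64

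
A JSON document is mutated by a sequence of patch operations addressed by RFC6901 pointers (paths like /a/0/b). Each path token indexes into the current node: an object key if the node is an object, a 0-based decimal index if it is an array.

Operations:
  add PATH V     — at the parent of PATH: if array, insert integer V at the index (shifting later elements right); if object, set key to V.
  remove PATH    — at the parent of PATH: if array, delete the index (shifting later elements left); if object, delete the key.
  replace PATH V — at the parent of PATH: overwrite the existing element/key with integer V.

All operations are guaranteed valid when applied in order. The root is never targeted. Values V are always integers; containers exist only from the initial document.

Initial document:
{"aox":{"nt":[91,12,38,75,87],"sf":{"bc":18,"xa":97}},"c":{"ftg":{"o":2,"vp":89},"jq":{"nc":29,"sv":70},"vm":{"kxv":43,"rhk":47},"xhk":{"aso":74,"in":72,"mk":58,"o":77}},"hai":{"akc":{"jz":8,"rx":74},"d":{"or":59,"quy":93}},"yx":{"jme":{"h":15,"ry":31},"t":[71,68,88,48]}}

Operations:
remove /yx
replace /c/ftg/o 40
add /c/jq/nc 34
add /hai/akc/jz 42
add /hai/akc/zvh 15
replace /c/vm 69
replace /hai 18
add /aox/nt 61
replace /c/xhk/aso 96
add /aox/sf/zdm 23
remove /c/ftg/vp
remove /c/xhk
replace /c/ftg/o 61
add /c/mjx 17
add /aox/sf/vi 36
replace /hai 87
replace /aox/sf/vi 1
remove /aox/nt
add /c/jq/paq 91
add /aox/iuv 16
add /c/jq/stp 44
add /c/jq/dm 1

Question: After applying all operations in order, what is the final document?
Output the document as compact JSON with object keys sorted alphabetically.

Answer: {"aox":{"iuv":16,"sf":{"bc":18,"vi":1,"xa":97,"zdm":23}},"c":{"ftg":{"o":61},"jq":{"dm":1,"nc":34,"paq":91,"stp":44,"sv":70},"mjx":17,"vm":69},"hai":87}

Derivation:
After op 1 (remove /yx): {"aox":{"nt":[91,12,38,75,87],"sf":{"bc":18,"xa":97}},"c":{"ftg":{"o":2,"vp":89},"jq":{"nc":29,"sv":70},"vm":{"kxv":43,"rhk":47},"xhk":{"aso":74,"in":72,"mk":58,"o":77}},"hai":{"akc":{"jz":8,"rx":74},"d":{"or":59,"quy":93}}}
After op 2 (replace /c/ftg/o 40): {"aox":{"nt":[91,12,38,75,87],"sf":{"bc":18,"xa":97}},"c":{"ftg":{"o":40,"vp":89},"jq":{"nc":29,"sv":70},"vm":{"kxv":43,"rhk":47},"xhk":{"aso":74,"in":72,"mk":58,"o":77}},"hai":{"akc":{"jz":8,"rx":74},"d":{"or":59,"quy":93}}}
After op 3 (add /c/jq/nc 34): {"aox":{"nt":[91,12,38,75,87],"sf":{"bc":18,"xa":97}},"c":{"ftg":{"o":40,"vp":89},"jq":{"nc":34,"sv":70},"vm":{"kxv":43,"rhk":47},"xhk":{"aso":74,"in":72,"mk":58,"o":77}},"hai":{"akc":{"jz":8,"rx":74},"d":{"or":59,"quy":93}}}
After op 4 (add /hai/akc/jz 42): {"aox":{"nt":[91,12,38,75,87],"sf":{"bc":18,"xa":97}},"c":{"ftg":{"o":40,"vp":89},"jq":{"nc":34,"sv":70},"vm":{"kxv":43,"rhk":47},"xhk":{"aso":74,"in":72,"mk":58,"o":77}},"hai":{"akc":{"jz":42,"rx":74},"d":{"or":59,"quy":93}}}
After op 5 (add /hai/akc/zvh 15): {"aox":{"nt":[91,12,38,75,87],"sf":{"bc":18,"xa":97}},"c":{"ftg":{"o":40,"vp":89},"jq":{"nc":34,"sv":70},"vm":{"kxv":43,"rhk":47},"xhk":{"aso":74,"in":72,"mk":58,"o":77}},"hai":{"akc":{"jz":42,"rx":74,"zvh":15},"d":{"or":59,"quy":93}}}
After op 6 (replace /c/vm 69): {"aox":{"nt":[91,12,38,75,87],"sf":{"bc":18,"xa":97}},"c":{"ftg":{"o":40,"vp":89},"jq":{"nc":34,"sv":70},"vm":69,"xhk":{"aso":74,"in":72,"mk":58,"o":77}},"hai":{"akc":{"jz":42,"rx":74,"zvh":15},"d":{"or":59,"quy":93}}}
After op 7 (replace /hai 18): {"aox":{"nt":[91,12,38,75,87],"sf":{"bc":18,"xa":97}},"c":{"ftg":{"o":40,"vp":89},"jq":{"nc":34,"sv":70},"vm":69,"xhk":{"aso":74,"in":72,"mk":58,"o":77}},"hai":18}
After op 8 (add /aox/nt 61): {"aox":{"nt":61,"sf":{"bc":18,"xa":97}},"c":{"ftg":{"o":40,"vp":89},"jq":{"nc":34,"sv":70},"vm":69,"xhk":{"aso":74,"in":72,"mk":58,"o":77}},"hai":18}
After op 9 (replace /c/xhk/aso 96): {"aox":{"nt":61,"sf":{"bc":18,"xa":97}},"c":{"ftg":{"o":40,"vp":89},"jq":{"nc":34,"sv":70},"vm":69,"xhk":{"aso":96,"in":72,"mk":58,"o":77}},"hai":18}
After op 10 (add /aox/sf/zdm 23): {"aox":{"nt":61,"sf":{"bc":18,"xa":97,"zdm":23}},"c":{"ftg":{"o":40,"vp":89},"jq":{"nc":34,"sv":70},"vm":69,"xhk":{"aso":96,"in":72,"mk":58,"o":77}},"hai":18}
After op 11 (remove /c/ftg/vp): {"aox":{"nt":61,"sf":{"bc":18,"xa":97,"zdm":23}},"c":{"ftg":{"o":40},"jq":{"nc":34,"sv":70},"vm":69,"xhk":{"aso":96,"in":72,"mk":58,"o":77}},"hai":18}
After op 12 (remove /c/xhk): {"aox":{"nt":61,"sf":{"bc":18,"xa":97,"zdm":23}},"c":{"ftg":{"o":40},"jq":{"nc":34,"sv":70},"vm":69},"hai":18}
After op 13 (replace /c/ftg/o 61): {"aox":{"nt":61,"sf":{"bc":18,"xa":97,"zdm":23}},"c":{"ftg":{"o":61},"jq":{"nc":34,"sv":70},"vm":69},"hai":18}
After op 14 (add /c/mjx 17): {"aox":{"nt":61,"sf":{"bc":18,"xa":97,"zdm":23}},"c":{"ftg":{"o":61},"jq":{"nc":34,"sv":70},"mjx":17,"vm":69},"hai":18}
After op 15 (add /aox/sf/vi 36): {"aox":{"nt":61,"sf":{"bc":18,"vi":36,"xa":97,"zdm":23}},"c":{"ftg":{"o":61},"jq":{"nc":34,"sv":70},"mjx":17,"vm":69},"hai":18}
After op 16 (replace /hai 87): {"aox":{"nt":61,"sf":{"bc":18,"vi":36,"xa":97,"zdm":23}},"c":{"ftg":{"o":61},"jq":{"nc":34,"sv":70},"mjx":17,"vm":69},"hai":87}
After op 17 (replace /aox/sf/vi 1): {"aox":{"nt":61,"sf":{"bc":18,"vi":1,"xa":97,"zdm":23}},"c":{"ftg":{"o":61},"jq":{"nc":34,"sv":70},"mjx":17,"vm":69},"hai":87}
After op 18 (remove /aox/nt): {"aox":{"sf":{"bc":18,"vi":1,"xa":97,"zdm":23}},"c":{"ftg":{"o":61},"jq":{"nc":34,"sv":70},"mjx":17,"vm":69},"hai":87}
After op 19 (add /c/jq/paq 91): {"aox":{"sf":{"bc":18,"vi":1,"xa":97,"zdm":23}},"c":{"ftg":{"o":61},"jq":{"nc":34,"paq":91,"sv":70},"mjx":17,"vm":69},"hai":87}
After op 20 (add /aox/iuv 16): {"aox":{"iuv":16,"sf":{"bc":18,"vi":1,"xa":97,"zdm":23}},"c":{"ftg":{"o":61},"jq":{"nc":34,"paq":91,"sv":70},"mjx":17,"vm":69},"hai":87}
After op 21 (add /c/jq/stp 44): {"aox":{"iuv":16,"sf":{"bc":18,"vi":1,"xa":97,"zdm":23}},"c":{"ftg":{"o":61},"jq":{"nc":34,"paq":91,"stp":44,"sv":70},"mjx":17,"vm":69},"hai":87}
After op 22 (add /c/jq/dm 1): {"aox":{"iuv":16,"sf":{"bc":18,"vi":1,"xa":97,"zdm":23}},"c":{"ftg":{"o":61},"jq":{"dm":1,"nc":34,"paq":91,"stp":44,"sv":70},"mjx":17,"vm":69},"hai":87}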